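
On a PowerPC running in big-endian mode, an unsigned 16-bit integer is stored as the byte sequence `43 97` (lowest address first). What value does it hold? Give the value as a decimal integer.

17303

In big-endian order the high byte comes first in memory.
The bytes are already most-significant first: 0x4397.
0x4397 = 17303.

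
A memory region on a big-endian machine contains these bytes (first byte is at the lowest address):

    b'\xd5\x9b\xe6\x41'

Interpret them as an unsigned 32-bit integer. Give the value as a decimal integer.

In big-endian order the high byte comes first in memory.
The bytes are already most-significant first: 0xD59BE641.
0xD59BE641 = 3583764033.

3583764033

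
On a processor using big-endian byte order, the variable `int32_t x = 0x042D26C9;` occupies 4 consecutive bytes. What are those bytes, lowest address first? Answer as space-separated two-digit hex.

04 2D 26 C9

Split into bytes (most-significant first): 04 2D 26 C9.
Big-endian: lowest address holds the most-significant byte.
So the memory order matches the most-significant-first order: 04 2D 26 C9.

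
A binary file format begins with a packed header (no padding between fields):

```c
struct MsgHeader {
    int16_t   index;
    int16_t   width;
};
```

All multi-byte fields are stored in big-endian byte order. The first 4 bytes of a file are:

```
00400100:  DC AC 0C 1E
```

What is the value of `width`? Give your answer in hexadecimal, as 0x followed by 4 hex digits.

`width` follows `index` (2 bytes), so it starts at byte offset 2 and occupies 2 bytes.
Bytes at offsets 2..3: 0C 1E.
Big-endian: lowest address holds the most-significant byte.
The bytes are already most-significant first: 0x0C1E.

0x0C1E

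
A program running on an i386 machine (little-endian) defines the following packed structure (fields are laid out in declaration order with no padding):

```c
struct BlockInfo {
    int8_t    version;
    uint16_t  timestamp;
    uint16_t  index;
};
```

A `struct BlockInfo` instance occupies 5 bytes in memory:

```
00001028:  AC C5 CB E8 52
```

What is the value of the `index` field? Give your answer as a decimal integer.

21224

`index` follows `version` (1 B), `timestamp` (2 B), so it starts at offset 1 + 2 = 3 and occupies 2 bytes.
Bytes at offsets 3..4: E8 52.
Little-endian stores the least-significant byte at the lowest address.
Reassemble most-significant byte first: 52 E8 → 0x52E8.
0x52E8 = 21224.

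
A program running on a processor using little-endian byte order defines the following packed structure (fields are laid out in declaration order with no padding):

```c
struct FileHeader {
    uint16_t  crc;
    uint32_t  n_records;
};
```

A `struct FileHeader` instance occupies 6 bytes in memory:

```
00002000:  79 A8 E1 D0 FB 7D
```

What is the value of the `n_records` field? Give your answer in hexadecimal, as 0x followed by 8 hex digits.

0x7DFBD0E1

`n_records` follows `crc` (2 bytes), so it starts at byte offset 2 and occupies 4 bytes.
Bytes at offsets 2..5: E1 D0 FB 7D.
Little-endian stores the least-significant byte at the lowest address.
Reassemble most-significant byte first: 7D FB D0 E1 → 0x7DFBD0E1.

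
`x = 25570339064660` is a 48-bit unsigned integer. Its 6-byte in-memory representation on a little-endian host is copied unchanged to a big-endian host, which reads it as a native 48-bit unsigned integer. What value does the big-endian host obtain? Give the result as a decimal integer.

25570339064660 in 48-bit hexadecimal is 0x17418EFA0B54.
Stored little-endian, the bytes at ascending addresses are 54 0B FA 8E 41 17.
Read back as big-endian, the last byte is least significant, giving 0x540BFA8E4117.
0x540BFA8E4117 = 92410425000215.

92410425000215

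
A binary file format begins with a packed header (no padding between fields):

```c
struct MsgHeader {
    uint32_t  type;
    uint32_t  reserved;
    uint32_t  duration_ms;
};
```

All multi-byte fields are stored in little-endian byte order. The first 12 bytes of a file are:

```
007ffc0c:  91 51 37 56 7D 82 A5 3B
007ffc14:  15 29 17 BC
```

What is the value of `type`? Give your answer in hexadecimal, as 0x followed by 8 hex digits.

`type` is the first field, at byte offset 0, occupying 4 bytes.
Bytes at offsets 0..3: 91 51 37 56.
In little-endian order the low byte comes first in memory.
Reassemble most-significant byte first: 56 37 51 91 → 0x56375191.

0x56375191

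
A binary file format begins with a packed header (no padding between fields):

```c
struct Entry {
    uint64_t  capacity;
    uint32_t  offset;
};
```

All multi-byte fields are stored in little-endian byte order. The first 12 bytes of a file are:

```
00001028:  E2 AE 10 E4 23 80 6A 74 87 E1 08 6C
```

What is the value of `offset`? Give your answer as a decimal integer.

`offset` follows `capacity` (8 bytes), so it starts at byte offset 8 and occupies 4 bytes.
Bytes at offsets 8..11: 87 E1 08 6C.
In little-endian order the low byte comes first in memory.
Reassemble most-significant byte first: 6C 08 E1 87 → 0x6C08E187.
0x6C08E187 = 1812521351.

1812521351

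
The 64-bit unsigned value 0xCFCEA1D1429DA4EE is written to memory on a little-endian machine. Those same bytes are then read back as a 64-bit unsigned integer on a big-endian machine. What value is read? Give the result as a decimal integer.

Stored little-endian, the bytes at ascending addresses are EE A4 9D 42 D1 A1 CE CF.
Read back as big-endian, the last byte is least significant, giving 0xEEA49D42D1A1CECF.
0xEEA49D42D1A1CECF = 17196042187517841103.

17196042187517841103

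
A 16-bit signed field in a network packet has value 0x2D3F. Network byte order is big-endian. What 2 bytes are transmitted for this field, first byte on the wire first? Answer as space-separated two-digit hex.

2D 3F

Split into bytes (most-significant first): 2D 3F.
Big-endian: lowest address holds the most-significant byte.
So the memory order matches the most-significant-first order: 2D 3F.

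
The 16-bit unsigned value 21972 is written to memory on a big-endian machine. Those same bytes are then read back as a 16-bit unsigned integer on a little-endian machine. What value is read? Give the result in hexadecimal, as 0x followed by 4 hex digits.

0xD455

21972 in 16-bit hexadecimal is 0x55D4.
Stored big-endian, the bytes at ascending addresses are 55 D4.
Read back as little-endian, the first byte is least significant, giving 0xD455.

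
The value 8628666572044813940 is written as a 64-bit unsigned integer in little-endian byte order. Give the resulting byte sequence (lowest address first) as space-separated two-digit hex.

74 C6 04 D8 87 2E BF 77

8628666572044813940 in hexadecimal, padded to 64 bits, is 0x77BF2E87D804C674.
Split into bytes (most-significant first): 77 BF 2E 87 D8 04 C6 74.
Little-endian: lowest address holds the least-significant byte.
So at ascending addresses the bytes are 74 C6 04 D8 87 2E BF 77.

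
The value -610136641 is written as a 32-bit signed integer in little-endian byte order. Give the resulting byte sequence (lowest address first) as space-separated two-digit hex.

Two's complement of -610136641 in 32 bits: 610136641 = 0x245DF241; invert → 0xDBA20DBE; add 1 → 0xDBA20DBF.
Split into bytes (most-significant first): DB A2 0D BF.
Little-endian: lowest address holds the least-significant byte.
So at ascending addresses the bytes are BF 0D A2 DB.

BF 0D A2 DB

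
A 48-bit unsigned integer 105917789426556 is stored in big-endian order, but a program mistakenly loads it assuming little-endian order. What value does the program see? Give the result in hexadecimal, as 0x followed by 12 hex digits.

0x7CD336E85460

105917789426556 in 48-bit hexadecimal is 0x6054E836D37C.
Stored big-endian, the bytes at ascending addresses are 60 54 E8 36 D3 7C.
Read back as little-endian, the first byte is least significant, giving 0x7CD336E85460.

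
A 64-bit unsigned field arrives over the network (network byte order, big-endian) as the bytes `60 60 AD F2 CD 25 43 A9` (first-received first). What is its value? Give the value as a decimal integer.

6944741883740767145

In big-endian order the high byte comes first in memory.
The bytes are already most-significant first: 0x6060ADF2CD2543A9.
0x6060ADF2CD2543A9 = 6944741883740767145.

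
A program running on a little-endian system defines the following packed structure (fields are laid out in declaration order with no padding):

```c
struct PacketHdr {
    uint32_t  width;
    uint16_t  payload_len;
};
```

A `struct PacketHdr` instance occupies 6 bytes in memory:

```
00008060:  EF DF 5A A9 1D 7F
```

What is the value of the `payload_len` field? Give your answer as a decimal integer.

32541

`payload_len` follows `width` (4 bytes), so it starts at byte offset 4 and occupies 2 bytes.
Bytes at offsets 4..5: 1D 7F.
In little-endian order the low byte comes first in memory.
Reassemble most-significant byte first: 7F 1D → 0x7F1D.
0x7F1D = 32541.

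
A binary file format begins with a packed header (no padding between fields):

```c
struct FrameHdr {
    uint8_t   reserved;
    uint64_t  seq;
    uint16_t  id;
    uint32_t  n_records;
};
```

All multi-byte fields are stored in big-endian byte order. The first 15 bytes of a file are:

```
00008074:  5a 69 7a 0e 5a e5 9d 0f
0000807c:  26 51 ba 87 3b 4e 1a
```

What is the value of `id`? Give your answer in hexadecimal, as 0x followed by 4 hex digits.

`id` follows `reserved` (1 B), `seq` (8 B), so it starts at offset 1 + 8 = 9 and occupies 2 bytes.
Bytes at offsets 9..10: 51 BA.
Big-endian stores the most-significant byte at the lowest address.
The bytes are already most-significant first: 0x51BA.

0x51BA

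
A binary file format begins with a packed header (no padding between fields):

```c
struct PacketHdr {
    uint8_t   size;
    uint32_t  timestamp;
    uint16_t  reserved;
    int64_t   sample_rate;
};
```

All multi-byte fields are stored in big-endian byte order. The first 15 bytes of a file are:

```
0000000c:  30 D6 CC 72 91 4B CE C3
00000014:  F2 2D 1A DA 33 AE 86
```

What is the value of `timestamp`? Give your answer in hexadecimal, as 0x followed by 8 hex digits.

`timestamp` follows `size` (1 byte), so it starts at byte offset 1 and occupies 4 bytes.
Bytes at offsets 1..4: D6 CC 72 91.
In big-endian order the high byte comes first in memory.
The bytes are already most-significant first: 0xD6CC7291.

0xD6CC7291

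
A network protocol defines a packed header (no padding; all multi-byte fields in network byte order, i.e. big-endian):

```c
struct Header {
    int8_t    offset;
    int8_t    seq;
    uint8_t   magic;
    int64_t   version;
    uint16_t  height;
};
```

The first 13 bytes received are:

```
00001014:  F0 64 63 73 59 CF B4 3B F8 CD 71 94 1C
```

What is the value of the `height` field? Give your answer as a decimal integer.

37916

`height` follows `offset` (1 B), `seq` (1 B), `magic` (1 B), `version` (8 B), so it starts at offset 1 + 1 + 1 + 8 = 11 and occupies 2 bytes.
Bytes at offsets 11..12: 94 1C.
Big-endian stores the most-significant byte at the lowest address.
The bytes are already most-significant first: 0x941C.
0x941C = 37916.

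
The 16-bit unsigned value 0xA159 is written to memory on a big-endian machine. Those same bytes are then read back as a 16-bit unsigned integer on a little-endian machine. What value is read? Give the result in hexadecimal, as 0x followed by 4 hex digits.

Stored big-endian, the bytes at ascending addresses are A1 59.
Read back as little-endian, the first byte is least significant, giving 0x59A1.

0x59A1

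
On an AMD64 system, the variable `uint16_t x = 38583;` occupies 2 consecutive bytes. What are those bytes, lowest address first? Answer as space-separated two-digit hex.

B7 96

38583 in hexadecimal, padded to 16 bits, is 0x96B7.
Split into bytes (most-significant first): 96 B7.
Little-endian stores the least-significant byte at the lowest address.
So at ascending addresses the bytes are B7 96.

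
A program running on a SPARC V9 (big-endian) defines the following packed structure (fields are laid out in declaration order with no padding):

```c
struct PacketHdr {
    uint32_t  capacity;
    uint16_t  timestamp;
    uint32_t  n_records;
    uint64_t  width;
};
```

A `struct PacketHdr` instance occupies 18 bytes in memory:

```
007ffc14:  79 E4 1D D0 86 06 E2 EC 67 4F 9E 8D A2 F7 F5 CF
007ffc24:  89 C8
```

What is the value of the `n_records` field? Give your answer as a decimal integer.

`n_records` follows `capacity` (4 B), `timestamp` (2 B), so it starts at offset 4 + 2 = 6 and occupies 4 bytes.
Bytes at offsets 6..9: E2 EC 67 4F.
Big-endian stores the most-significant byte at the lowest address.
The bytes are already most-significant first: 0xE2EC674F.
0xE2EC674F = 3807143759.

3807143759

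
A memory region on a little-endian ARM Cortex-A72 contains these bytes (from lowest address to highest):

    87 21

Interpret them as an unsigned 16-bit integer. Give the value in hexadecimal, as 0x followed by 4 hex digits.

Little-endian stores the least-significant byte at the lowest address.
Reassemble most-significant byte first: 21 87 → 0x2187.

0x2187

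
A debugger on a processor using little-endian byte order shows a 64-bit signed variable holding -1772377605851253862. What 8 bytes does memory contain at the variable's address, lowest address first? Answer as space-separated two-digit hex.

9A F3 60 3B F5 3F 67 E7

Two's complement of -1772377605851253862 in 64 bits: 1772377605851253862 = 0x1898C00AC49F0C66; invert → 0xE7673FF53B60F399; add 1 → 0xE7673FF53B60F39A.
Split into bytes (most-significant first): E7 67 3F F5 3B 60 F3 9A.
Little-endian stores the least-significant byte at the lowest address.
So at ascending addresses the bytes are 9A F3 60 3B F5 3F 67 E7.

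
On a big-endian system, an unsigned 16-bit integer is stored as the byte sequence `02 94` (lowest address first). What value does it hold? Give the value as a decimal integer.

Big-endian stores the most-significant byte at the lowest address.
The bytes are already most-significant first: 0x0294.
0x0294 = 660.

660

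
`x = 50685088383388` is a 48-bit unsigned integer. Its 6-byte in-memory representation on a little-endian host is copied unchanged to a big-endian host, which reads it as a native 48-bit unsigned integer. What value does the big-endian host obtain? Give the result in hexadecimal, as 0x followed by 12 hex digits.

50685088383388 in 48-bit hexadecimal is 0x2E190AB0419C.
Stored little-endian, the bytes at ascending addresses are 9C 41 B0 0A 19 2E.
Read back as big-endian, the last byte is least significant, giving 0x9C41B00A192E.

0x9C41B00A192E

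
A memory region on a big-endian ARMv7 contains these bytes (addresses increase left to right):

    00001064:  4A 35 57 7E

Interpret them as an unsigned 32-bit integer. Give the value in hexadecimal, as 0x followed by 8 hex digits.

Big-endian: lowest address holds the most-significant byte.
The bytes are already most-significant first: 0x4A35577E.

0x4A35577E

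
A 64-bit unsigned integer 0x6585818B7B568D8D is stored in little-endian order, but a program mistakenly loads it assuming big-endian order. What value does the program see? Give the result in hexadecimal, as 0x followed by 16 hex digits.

Stored little-endian, the bytes at ascending addresses are 8D 8D 56 7B 8B 81 85 65.
Read back as big-endian, the last byte is least significant, giving 0x8D8D567B8B818565.

0x8D8D567B8B818565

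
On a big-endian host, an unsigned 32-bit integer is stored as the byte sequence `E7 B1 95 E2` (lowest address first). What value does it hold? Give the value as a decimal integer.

Big-endian: lowest address holds the most-significant byte.
The bytes are already most-significant first: 0xE7B195E2.
0xE7B195E2 = 3887175138.

3887175138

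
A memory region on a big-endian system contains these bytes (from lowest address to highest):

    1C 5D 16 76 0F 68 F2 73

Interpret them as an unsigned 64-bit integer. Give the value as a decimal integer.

Big-endian: lowest address holds the most-significant byte.
The bytes are already most-significant first: 0x1C5D16760F68F273.
0x1C5D16760F68F273 = 2043814502216561267.

2043814502216561267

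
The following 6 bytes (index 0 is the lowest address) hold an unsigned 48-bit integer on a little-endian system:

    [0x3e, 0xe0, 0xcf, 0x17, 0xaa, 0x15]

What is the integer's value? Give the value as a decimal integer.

23820288122942

In little-endian order the low byte comes first in memory.
Reassemble most-significant byte first: 15 AA 17 CF E0 3E → 0x15AA17CFE03E.
0x15AA17CFE03E = 23820288122942.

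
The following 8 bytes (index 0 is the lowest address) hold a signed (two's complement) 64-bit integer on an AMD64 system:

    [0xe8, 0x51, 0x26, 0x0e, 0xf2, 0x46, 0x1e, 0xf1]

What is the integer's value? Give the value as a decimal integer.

Little-endian stores the least-significant byte at the lowest address.
Reassemble most-significant byte first: F1 1E 46 F2 0E 26 51 E8 → 0xF11E46F20E2651E8.
Top bit is set, so as a signed 64-bit value this is 0xF11E46F20E2651E8 − 2^64 = -1072341655834177048.

-1072341655834177048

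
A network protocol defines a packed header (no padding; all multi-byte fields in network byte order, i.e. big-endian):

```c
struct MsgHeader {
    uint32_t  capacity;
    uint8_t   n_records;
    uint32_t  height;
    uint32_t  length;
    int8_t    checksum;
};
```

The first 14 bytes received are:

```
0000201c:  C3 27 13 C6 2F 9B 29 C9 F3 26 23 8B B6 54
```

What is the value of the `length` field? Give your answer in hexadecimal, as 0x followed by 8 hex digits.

`length` follows `capacity` (4 B), `n_records` (1 B), `height` (4 B), so it starts at offset 4 + 1 + 4 = 9 and occupies 4 bytes.
Bytes at offsets 9..12: 26 23 8B B6.
Big-endian: lowest address holds the most-significant byte.
The bytes are already most-significant first: 0x26238BB6.

0x26238BB6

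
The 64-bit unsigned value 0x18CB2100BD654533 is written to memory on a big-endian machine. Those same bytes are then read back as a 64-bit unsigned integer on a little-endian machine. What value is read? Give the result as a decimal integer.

Stored big-endian, the bytes at ascending addresses are 18 CB 21 00 BD 65 45 33.
Read back as little-endian, the first byte is least significant, giving 0x334565BD0021CB18.
0x334565BD0021CB18 = 3694470931752799000.

3694470931752799000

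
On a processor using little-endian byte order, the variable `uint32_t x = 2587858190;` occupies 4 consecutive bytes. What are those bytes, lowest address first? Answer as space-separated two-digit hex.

2587858190 in hexadecimal, padded to 32 bits, is 0x9A3F950E.
Split into bytes (most-significant first): 9A 3F 95 0E.
In little-endian order the low byte comes first in memory.
So at ascending addresses the bytes are 0E 95 3F 9A.

0E 95 3F 9A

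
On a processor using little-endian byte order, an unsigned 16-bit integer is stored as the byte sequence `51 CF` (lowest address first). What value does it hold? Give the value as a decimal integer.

53073

In little-endian order the low byte comes first in memory.
Reassemble most-significant byte first: CF 51 → 0xCF51.
0xCF51 = 53073.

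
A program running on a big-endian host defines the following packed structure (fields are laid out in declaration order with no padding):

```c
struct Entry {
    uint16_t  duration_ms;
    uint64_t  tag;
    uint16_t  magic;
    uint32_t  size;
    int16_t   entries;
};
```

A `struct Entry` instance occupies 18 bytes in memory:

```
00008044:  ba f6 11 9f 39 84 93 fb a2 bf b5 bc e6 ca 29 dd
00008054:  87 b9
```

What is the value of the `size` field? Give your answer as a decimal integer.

3872008669

`size` follows `duration_ms` (2 B), `tag` (8 B), `magic` (2 B), so it starts at offset 2 + 8 + 2 = 12 and occupies 4 bytes.
Bytes at offsets 12..15: E6 CA 29 DD.
In big-endian order the high byte comes first in memory.
The bytes are already most-significant first: 0xE6CA29DD.
0xE6CA29DD = 3872008669.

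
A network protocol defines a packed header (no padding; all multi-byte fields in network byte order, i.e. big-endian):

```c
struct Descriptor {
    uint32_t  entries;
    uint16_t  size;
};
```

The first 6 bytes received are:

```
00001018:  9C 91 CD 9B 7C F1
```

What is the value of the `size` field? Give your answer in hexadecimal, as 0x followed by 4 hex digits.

0x7CF1

`size` follows `entries` (4 bytes), so it starts at byte offset 4 and occupies 2 bytes.
Bytes at offsets 4..5: 7C F1.
In big-endian order the high byte comes first in memory.
The bytes are already most-significant first: 0x7CF1.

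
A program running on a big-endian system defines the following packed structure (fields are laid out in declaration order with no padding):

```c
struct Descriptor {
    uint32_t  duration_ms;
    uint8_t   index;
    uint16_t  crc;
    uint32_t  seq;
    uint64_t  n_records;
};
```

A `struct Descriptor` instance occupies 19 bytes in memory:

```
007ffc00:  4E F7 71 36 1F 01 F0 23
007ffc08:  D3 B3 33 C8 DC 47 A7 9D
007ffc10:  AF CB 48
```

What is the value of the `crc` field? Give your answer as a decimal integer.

496

`crc` follows `duration_ms` (4 B), `index` (1 B), so it starts at offset 4 + 1 = 5 and occupies 2 bytes.
Bytes at offsets 5..6: 01 F0.
Big-endian: lowest address holds the most-significant byte.
The bytes are already most-significant first: 0x01F0.
0x01F0 = 496.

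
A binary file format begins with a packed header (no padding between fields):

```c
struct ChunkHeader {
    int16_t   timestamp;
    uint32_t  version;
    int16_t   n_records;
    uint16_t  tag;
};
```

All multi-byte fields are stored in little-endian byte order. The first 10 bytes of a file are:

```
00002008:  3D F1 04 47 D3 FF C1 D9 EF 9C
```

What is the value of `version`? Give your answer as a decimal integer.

`version` follows `timestamp` (2 bytes), so it starts at byte offset 2 and occupies 4 bytes.
Bytes at offsets 2..5: 04 47 D3 FF.
In little-endian order the low byte comes first in memory.
Reassemble most-significant byte first: FF D3 47 04 → 0xFFD34704.
0xFFD34704 = 4292036356.

4292036356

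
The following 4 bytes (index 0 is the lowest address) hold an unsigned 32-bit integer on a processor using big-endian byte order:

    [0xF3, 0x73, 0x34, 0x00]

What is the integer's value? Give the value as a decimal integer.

4084413440

Big-endian: lowest address holds the most-significant byte.
The bytes are already most-significant first: 0xF3733400.
0xF3733400 = 4084413440.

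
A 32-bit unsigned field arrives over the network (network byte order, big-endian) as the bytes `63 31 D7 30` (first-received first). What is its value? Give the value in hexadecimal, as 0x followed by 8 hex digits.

Big-endian stores the most-significant byte at the lowest address.
The bytes are already most-significant first: 0x6331D730.

0x6331D730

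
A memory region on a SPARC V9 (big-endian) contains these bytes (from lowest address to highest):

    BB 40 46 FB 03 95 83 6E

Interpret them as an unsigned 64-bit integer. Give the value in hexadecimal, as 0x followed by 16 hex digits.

Big-endian: lowest address holds the most-significant byte.
The bytes are already most-significant first: 0xBB4046FB0395836E.

0xBB4046FB0395836E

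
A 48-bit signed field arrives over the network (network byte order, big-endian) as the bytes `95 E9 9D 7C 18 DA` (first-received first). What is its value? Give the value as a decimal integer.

In big-endian order the high byte comes first in memory.
The bytes are already most-significant first: 0x95E99D7C18DA.
Top bit is set, so as a signed 48-bit value this is 0x95E99D7C18DA − 2^48 = -116644374636326.

-116644374636326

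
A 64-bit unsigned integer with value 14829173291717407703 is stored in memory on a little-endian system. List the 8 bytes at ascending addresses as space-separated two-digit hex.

D7 B3 86 5D 8A CE CB CD

14829173291717407703 in hexadecimal, padded to 64 bits, is 0xCDCBCE8A5D86B3D7.
Split into bytes (most-significant first): CD CB CE 8A 5D 86 B3 D7.
Little-endian: lowest address holds the least-significant byte.
So at ascending addresses the bytes are D7 B3 86 5D 8A CE CB CD.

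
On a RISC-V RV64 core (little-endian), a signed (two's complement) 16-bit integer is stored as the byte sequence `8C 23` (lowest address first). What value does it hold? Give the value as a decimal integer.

In little-endian order the low byte comes first in memory.
Reassemble most-significant byte first: 23 8C → 0x238C.
0x238C = 9100.

9100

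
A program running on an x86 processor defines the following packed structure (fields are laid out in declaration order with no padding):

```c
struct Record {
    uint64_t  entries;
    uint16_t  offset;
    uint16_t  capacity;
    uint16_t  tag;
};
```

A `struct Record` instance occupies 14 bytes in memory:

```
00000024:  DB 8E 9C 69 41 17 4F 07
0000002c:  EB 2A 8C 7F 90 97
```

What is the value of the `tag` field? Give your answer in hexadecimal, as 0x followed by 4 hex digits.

0x9790

`tag` follows `entries` (8 B), `offset` (2 B), `capacity` (2 B), so it starts at offset 8 + 2 + 2 = 12 and occupies 2 bytes.
Bytes at offsets 12..13: 90 97.
In little-endian order the low byte comes first in memory.
Reassemble most-significant byte first: 97 90 → 0x9790.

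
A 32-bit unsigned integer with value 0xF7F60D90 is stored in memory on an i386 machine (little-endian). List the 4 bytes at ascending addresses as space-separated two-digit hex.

90 0D F6 F7

Split into bytes (most-significant first): F7 F6 0D 90.
In little-endian order the low byte comes first in memory.
So at ascending addresses the bytes are 90 0D F6 F7.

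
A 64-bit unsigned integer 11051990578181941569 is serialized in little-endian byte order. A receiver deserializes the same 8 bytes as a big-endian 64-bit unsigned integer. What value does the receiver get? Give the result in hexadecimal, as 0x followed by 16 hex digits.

11051990578181941569 in 64-bit hexadecimal is 0x99608EDFF97FA941.
Stored little-endian, the bytes at ascending addresses are 41 A9 7F F9 DF 8E 60 99.
Read back as big-endian, the last byte is least significant, giving 0x41A97FF9DF8E6099.

0x41A97FF9DF8E6099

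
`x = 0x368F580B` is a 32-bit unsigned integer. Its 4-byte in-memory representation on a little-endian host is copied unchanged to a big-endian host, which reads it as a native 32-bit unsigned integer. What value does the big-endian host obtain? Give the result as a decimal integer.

190353206

Stored little-endian, the bytes at ascending addresses are 0B 58 8F 36.
Read back as big-endian, the last byte is least significant, giving 0x0B588F36.
0x0B588F36 = 190353206.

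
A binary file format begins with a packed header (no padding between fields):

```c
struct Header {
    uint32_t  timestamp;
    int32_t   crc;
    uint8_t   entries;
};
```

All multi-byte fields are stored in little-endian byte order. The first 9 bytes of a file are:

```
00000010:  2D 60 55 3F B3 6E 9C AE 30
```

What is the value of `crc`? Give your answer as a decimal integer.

`crc` follows `timestamp` (4 bytes), so it starts at byte offset 4 and occupies 4 bytes.
Bytes at offsets 4..7: B3 6E 9C AE.
Little-endian stores the least-significant byte at the lowest address.
Reassemble most-significant byte first: AE 9C 6E B3 → 0xAE9C6EB3.
Top bit is set, so as a signed 32-bit value this is 0xAE9C6EB3 − 2^32 = -1365479757.

-1365479757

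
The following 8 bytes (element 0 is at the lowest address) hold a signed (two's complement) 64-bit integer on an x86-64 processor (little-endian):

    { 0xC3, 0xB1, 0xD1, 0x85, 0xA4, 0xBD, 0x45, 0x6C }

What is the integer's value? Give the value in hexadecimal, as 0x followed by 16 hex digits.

0x6C45BDA485D1B1C3

Little-endian: lowest address holds the least-significant byte.
Reassemble most-significant byte first: 6C 45 BD A4 85 D1 B1 C3 → 0x6C45BDA485D1B1C3.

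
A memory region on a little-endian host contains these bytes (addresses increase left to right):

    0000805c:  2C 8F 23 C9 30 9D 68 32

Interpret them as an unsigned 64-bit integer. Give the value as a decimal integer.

In little-endian order the low byte comes first in memory.
Reassemble most-significant byte first: 32 68 9D 30 C9 23 8F 2C → 0x32689D30C9238F2C.
0x32689D30C9238F2C = 3632325932332846892.

3632325932332846892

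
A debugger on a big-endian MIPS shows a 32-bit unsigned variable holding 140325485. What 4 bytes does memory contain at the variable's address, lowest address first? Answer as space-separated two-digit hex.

08 5D 32 6D

140325485 in hexadecimal, padded to 32 bits, is 0x085D326D.
Split into bytes (most-significant first): 08 5D 32 6D.
In big-endian order the high byte comes first in memory.
So the memory order matches the most-significant-first order: 08 5D 32 6D.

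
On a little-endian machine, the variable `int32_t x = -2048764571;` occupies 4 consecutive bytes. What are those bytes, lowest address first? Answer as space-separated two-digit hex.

65 55 E2 85

Two's complement of -2048764571 in 32 bits: 2048764571 = 0x7A1DAA9B; invert → 0x85E25564; add 1 → 0x85E25565.
Split into bytes (most-significant first): 85 E2 55 65.
In little-endian order the low byte comes first in memory.
So at ascending addresses the bytes are 65 55 E2 85.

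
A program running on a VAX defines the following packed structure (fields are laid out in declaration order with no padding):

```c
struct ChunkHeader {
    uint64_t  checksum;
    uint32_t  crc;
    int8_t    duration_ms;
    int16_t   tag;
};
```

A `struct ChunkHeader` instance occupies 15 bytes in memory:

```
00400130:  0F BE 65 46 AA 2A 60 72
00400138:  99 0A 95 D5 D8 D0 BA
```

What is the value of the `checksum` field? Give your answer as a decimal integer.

`checksum` is the first field, at byte offset 0, occupying 8 bytes.
Bytes at offsets 0..7: 0F BE 65 46 AA 2A 60 72.
Little-endian stores the least-significant byte at the lowest address.
Reassemble most-significant byte first: 72 60 2A AA 46 65 BE 0F → 0x72602AAA4665BE0F.
0x72602AAA4665BE0F = 8241634228901887503.

8241634228901887503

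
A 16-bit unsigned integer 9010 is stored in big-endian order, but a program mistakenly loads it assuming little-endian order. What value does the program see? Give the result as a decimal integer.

9010 in 16-bit hexadecimal is 0x2332.
Stored big-endian, the bytes at ascending addresses are 23 32.
Read back as little-endian, the first byte is least significant, giving 0x3223.
0x3223 = 12835.

12835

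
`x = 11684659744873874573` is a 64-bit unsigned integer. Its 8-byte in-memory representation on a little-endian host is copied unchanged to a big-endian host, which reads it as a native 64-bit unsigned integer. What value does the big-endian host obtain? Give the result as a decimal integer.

10197419793502447778

11684659744873874573 in 64-bit hexadecimal is 0xA22840214683848D.
Stored little-endian, the bytes at ascending addresses are 8D 84 83 46 21 40 28 A2.
Read back as big-endian, the last byte is least significant, giving 0x8D848346214028A2.
0x8D848346214028A2 = 10197419793502447778.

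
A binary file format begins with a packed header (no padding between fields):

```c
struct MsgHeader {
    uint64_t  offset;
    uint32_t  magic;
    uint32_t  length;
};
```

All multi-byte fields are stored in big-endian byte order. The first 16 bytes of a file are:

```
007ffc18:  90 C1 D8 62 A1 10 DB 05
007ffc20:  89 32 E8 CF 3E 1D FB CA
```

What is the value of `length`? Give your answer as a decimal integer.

1042152394

`length` follows `offset` (8 B), `magic` (4 B), so it starts at offset 8 + 4 = 12 and occupies 4 bytes.
Bytes at offsets 12..15: 3E 1D FB CA.
In big-endian order the high byte comes first in memory.
The bytes are already most-significant first: 0x3E1DFBCA.
0x3E1DFBCA = 1042152394.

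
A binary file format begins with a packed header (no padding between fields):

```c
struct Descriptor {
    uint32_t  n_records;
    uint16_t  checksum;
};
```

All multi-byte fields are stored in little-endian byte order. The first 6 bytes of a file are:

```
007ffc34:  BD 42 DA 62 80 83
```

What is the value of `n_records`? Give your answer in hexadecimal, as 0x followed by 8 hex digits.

0x62DA42BD

`n_records` is the first field, at byte offset 0, occupying 4 bytes.
Bytes at offsets 0..3: BD 42 DA 62.
Little-endian: lowest address holds the least-significant byte.
Reassemble most-significant byte first: 62 DA 42 BD → 0x62DA42BD.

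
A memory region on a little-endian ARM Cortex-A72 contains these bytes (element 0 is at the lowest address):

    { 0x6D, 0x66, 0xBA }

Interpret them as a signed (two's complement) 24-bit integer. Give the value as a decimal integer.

In little-endian order the low byte comes first in memory.
Reassemble most-significant byte first: BA 66 6D → 0xBA666D.
Top bit is set, so as a signed 24-bit value this is 0xBA666D − 2^24 = -4561299.

-4561299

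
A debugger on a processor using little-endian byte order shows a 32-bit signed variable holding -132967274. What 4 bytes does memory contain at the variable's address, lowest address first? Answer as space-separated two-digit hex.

Two's complement of -132967274 in 32 bits: 132967274 = 0x07ECEB6A; invert → 0xF8131495; add 1 → 0xF8131496.
Split into bytes (most-significant first): F8 13 14 96.
Little-endian: lowest address holds the least-significant byte.
So at ascending addresses the bytes are 96 14 13 F8.

96 14 13 F8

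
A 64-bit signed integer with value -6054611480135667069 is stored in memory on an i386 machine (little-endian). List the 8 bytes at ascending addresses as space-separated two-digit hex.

Two's complement of -6054611480135667069 in 64 bits: 6054611480135667069 = 0x54064D0FFE7D0D7D; invert → 0xABF9B2F00182F282; add 1 → 0xABF9B2F00182F283.
Split into bytes (most-significant first): AB F9 B2 F0 01 82 F2 83.
In little-endian order the low byte comes first in memory.
So at ascending addresses the bytes are 83 F2 82 01 F0 B2 F9 AB.

83 F2 82 01 F0 B2 F9 AB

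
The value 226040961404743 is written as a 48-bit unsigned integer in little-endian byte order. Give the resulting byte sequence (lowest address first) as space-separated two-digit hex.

47 8F 35 43 95 CD

226040961404743 in hexadecimal, padded to 48 bits, is 0xCD9543358F47.
Split into bytes (most-significant first): CD 95 43 35 8F 47.
Little-endian: lowest address holds the least-significant byte.
So at ascending addresses the bytes are 47 8F 35 43 95 CD.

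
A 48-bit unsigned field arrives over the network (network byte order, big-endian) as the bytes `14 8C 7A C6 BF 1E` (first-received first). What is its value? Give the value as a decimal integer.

22593587822366

In big-endian order the high byte comes first in memory.
The bytes are already most-significant first: 0x148C7AC6BF1E.
0x148C7AC6BF1E = 22593587822366.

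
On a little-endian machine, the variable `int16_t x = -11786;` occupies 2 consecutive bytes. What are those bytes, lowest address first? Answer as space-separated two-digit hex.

F6 D1

Two's complement of -11786 in 16 bits: 11786 = 0x2E0A; invert → 0xD1F5; add 1 → 0xD1F6.
Split into bytes (most-significant first): D1 F6.
In little-endian order the low byte comes first in memory.
So at ascending addresses the bytes are F6 D1.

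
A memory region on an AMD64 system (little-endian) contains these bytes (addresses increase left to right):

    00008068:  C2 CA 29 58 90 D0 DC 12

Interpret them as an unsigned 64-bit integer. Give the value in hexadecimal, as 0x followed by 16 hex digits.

Little-endian stores the least-significant byte at the lowest address.
Reassemble most-significant byte first: 12 DC D0 90 58 29 CA C2 → 0x12DCD0905829CAC2.

0x12DCD0905829CAC2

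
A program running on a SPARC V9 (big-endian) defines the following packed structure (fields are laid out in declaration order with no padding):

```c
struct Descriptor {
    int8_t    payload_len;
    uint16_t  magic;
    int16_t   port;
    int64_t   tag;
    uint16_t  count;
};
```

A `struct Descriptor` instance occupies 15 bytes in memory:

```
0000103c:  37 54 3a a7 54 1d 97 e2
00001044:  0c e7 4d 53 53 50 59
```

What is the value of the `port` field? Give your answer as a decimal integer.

-22700

`port` follows `payload_len` (1 B), `magic` (2 B), so it starts at offset 1 + 2 = 3 and occupies 2 bytes.
Bytes at offsets 3..4: A7 54.
In big-endian order the high byte comes first in memory.
The bytes are already most-significant first: 0xA754.
Top bit is set, so as a signed 16-bit value this is 0xA754 − 2^16 = -22700.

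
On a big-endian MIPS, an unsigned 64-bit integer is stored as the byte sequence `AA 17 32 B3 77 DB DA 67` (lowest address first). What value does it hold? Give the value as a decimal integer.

In big-endian order the high byte comes first in memory.
The bytes are already most-significant first: 0xAA1732B377DBDA67.
0xAA1732B377DBDA67 = 12256320657303525991.

12256320657303525991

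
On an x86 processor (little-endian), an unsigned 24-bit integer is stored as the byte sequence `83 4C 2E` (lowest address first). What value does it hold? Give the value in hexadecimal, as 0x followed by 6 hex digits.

0x2E4C83

Little-endian: lowest address holds the least-significant byte.
Reassemble most-significant byte first: 2E 4C 83 → 0x2E4C83.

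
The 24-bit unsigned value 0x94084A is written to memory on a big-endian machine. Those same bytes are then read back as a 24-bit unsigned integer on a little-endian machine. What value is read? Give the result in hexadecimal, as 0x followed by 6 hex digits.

0x4A0894

Stored big-endian, the bytes at ascending addresses are 94 08 4A.
Read back as little-endian, the first byte is least significant, giving 0x4A0894.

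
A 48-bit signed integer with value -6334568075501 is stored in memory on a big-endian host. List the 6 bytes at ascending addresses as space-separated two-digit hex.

FA 3D 1E 51 EF 13

Two's complement of -6334568075501 in 48 bits: 6334568075501 = 0x05C2E1AE10ED; invert → 0xFA3D1E51EF12; add 1 → 0xFA3D1E51EF13.
Split into bytes (most-significant first): FA 3D 1E 51 EF 13.
In big-endian order the high byte comes first in memory.
So the memory order matches the most-significant-first order: FA 3D 1E 51 EF 13.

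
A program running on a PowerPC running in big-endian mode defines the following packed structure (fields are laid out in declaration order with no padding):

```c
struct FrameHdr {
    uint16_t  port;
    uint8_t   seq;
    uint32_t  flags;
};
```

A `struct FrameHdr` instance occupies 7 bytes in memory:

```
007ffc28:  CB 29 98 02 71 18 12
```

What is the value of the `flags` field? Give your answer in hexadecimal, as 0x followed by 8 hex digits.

0x02711812

`flags` follows `port` (2 B), `seq` (1 B), so it starts at offset 2 + 1 = 3 and occupies 4 bytes.
Bytes at offsets 3..6: 02 71 18 12.
Big-endian: lowest address holds the most-significant byte.
The bytes are already most-significant first: 0x02711812.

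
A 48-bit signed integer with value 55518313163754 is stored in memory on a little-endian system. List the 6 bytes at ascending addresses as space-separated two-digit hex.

55518313163754 in hexadecimal, padded to 48 bits, is 0x327E5D55ABEA.
Split into bytes (most-significant first): 32 7E 5D 55 AB EA.
Little-endian stores the least-significant byte at the lowest address.
So at ascending addresses the bytes are EA AB 55 5D 7E 32.

EA AB 55 5D 7E 32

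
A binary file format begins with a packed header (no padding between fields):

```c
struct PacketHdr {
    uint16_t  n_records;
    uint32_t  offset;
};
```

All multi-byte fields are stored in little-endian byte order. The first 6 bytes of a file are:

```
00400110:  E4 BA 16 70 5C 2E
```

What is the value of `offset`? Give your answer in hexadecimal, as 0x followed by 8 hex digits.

`offset` follows `n_records` (2 bytes), so it starts at byte offset 2 and occupies 4 bytes.
Bytes at offsets 2..5: 16 70 5C 2E.
Little-endian stores the least-significant byte at the lowest address.
Reassemble most-significant byte first: 2E 5C 70 16 → 0x2E5C7016.

0x2E5C7016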